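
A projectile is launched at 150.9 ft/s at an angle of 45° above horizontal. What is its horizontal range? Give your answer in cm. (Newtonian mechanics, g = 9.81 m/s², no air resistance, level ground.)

v₀ = 150.9 ft/s × 0.3048 = 45.9943 m/s
R = v₀² × sin(2θ) / g = 45.9943² × sin(2 × 45°) / 9.81 = 2115.48 × 1.0 / 9.81 = 215.645 m
R = 215.645 m / 0.01 = 21560 cm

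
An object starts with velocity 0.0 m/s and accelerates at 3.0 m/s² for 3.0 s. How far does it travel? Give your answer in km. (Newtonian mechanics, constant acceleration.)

d = v₀ × t + ½ × a × t² = 0.0 × 3.0 + 0.5 × 3.0 × 3.0² = 13.5 m
d = 13.5 m / 1000.0 = 0.0135 km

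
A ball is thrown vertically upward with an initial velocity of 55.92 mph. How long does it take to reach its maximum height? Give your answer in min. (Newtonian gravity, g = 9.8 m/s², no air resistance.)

v₀ = 55.92 mph × 0.44704 = 24.9985 m/s
t_up = v₀ / g = 24.9985 / 9.8 = 2.55087 s
t_up = 2.55087 s / 60.0 = 0.04251 min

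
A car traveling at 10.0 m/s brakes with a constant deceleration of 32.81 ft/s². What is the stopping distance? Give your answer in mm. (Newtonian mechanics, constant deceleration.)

a = 32.81 ft/s² × 0.3048 = 10.0005 m/s²
d = v₀² / (2a) = 10.0² / (2 × 10.0005) = 100.0 / 20.001 = 4.99975 m
d = 4.99975 m / 0.001 = 5000 mm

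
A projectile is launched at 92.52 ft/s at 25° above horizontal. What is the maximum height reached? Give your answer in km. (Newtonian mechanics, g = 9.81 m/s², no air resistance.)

v₀ = 92.52 ft/s × 0.3048 = 28.2001 m/s
H = v₀² × sin²(θ) / (2g) = 28.2001² × sin(25°)² / (2 × 9.81) = 795.246 × 0.178606 / 19.62 = 7.23933 m
H = 7.23933 m / 1000.0 = 0.007239 km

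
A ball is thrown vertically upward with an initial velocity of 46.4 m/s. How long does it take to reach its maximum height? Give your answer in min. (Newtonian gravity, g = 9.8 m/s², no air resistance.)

t_up = v₀ / g = 46.4 / 9.8 = 4.73469 s
t_up = 4.73469 s / 60.0 = 0.07891 min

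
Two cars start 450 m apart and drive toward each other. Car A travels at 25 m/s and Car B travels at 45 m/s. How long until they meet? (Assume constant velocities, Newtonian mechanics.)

Combined speed: v_combined = 25 + 45 = 70 m/s
Time to meet: t = d/v_combined = 450/70 = 6.43 s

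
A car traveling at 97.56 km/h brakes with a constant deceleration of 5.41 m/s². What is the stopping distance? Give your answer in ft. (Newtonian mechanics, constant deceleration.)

v₀ = 97.56 km/h × 0.2777777777777778 = 27.1 m/s
d = v₀² / (2a) = 27.1² / (2 × 5.41) = 734.41 / 10.82 = 67.8752 m
d = 67.8752 m / 0.3048 = 222.7 ft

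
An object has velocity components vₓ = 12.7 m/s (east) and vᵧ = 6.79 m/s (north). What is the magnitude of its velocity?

|v| = √(vₓ² + vᵧ²) = √(12.7² + 6.79²) = √(207.3941) = 14.4 m/s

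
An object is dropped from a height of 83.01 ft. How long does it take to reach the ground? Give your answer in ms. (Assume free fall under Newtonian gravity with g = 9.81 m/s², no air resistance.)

h = 83.01 ft × 0.3048 = 25.3014 m
t = √(2h/g) = √(2 × 25.3014 / 9.81) = 2.27119 s
t = 2.27119 s / 0.001 = 2271 ms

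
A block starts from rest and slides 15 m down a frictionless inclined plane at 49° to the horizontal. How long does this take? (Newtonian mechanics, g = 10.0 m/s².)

a = g sin(θ) = 10.0 × sin(49°) = 7.5471 m/s²
t = √(2d/a) = √(2 × 15 / 7.5471) = 1.99 s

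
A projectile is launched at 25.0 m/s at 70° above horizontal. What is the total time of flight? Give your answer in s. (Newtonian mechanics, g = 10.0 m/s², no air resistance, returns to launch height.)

T = 2 × v₀ × sin(θ) / g = 2 × 25.0 × sin(70°) / 10.0 = 2 × 25.0 × 0.939693 / 10.0 = 4.698 s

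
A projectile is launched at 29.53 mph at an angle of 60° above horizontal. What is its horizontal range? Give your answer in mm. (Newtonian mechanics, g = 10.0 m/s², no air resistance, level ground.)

v₀ = 29.53 mph × 0.44704 = 13.2011 m/s
R = v₀² × sin(2θ) / g = 13.2011² × sin(2 × 60°) / 10.0 = 174.269 × 0.866025 / 10.0 = 15.0921 m
R = 15.0921 m / 0.001 = 15090 mm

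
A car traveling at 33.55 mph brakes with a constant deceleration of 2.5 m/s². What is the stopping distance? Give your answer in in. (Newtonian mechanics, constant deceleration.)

v₀ = 33.55 mph × 0.44704 = 14.9982 m/s
d = v₀² / (2a) = 14.9982² / (2 × 2.5) = 224.946 / 5.0 = 44.9892 m
d = 44.9892 m / 0.0254 = 1771 in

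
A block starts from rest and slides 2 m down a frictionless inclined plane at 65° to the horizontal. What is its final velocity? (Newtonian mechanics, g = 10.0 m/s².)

a = g sin(θ) = 10.0 × sin(65°) = 9.0631 m/s²
v = √(2ad) = √(2 × 9.0631 × 2) = 6.02 m/s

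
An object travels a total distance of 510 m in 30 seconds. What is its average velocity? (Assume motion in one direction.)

v_avg = Δd / Δt = 510 / 30 = 17.0 m/s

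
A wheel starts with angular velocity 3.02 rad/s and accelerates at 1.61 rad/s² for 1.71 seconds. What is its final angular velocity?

ω = ω₀ + αt = 3.02 + 1.61 × 1.71 = 5.77 rad/s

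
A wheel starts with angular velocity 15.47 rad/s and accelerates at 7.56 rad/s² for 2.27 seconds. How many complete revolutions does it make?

θ = ω₀t + ½αt² = 15.47×2.27 + ½×7.56×2.27² = 54.594862 rad
Total revolutions = θ/(2π) = 54.594862/(2π) = 8.69
Complete revolutions = ⌊8.69⌋ = 8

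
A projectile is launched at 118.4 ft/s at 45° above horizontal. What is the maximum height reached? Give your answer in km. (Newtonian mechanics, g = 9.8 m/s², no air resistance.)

v₀ = 118.4 ft/s × 0.3048 = 36.0883 m/s
H = v₀² × sin²(θ) / (2g) = 36.0883² × sin(45°)² / (2 × 9.8) = 1302.37 × 0.5 / 19.6 = 33.2237 m
H = 33.2237 m / 1000.0 = 0.03322 km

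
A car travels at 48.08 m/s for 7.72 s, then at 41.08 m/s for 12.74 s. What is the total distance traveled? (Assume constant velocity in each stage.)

d₁ = v₁t₁ = 48.08 × 7.72 = 371.1776 m
d₂ = v₂t₂ = 41.08 × 12.74 = 523.3592 m
d_total = 371.1776 + 523.3592 = 894.54 m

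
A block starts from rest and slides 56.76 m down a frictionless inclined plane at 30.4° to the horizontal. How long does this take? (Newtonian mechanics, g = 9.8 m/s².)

a = g sin(θ) = 9.8 × sin(30.4°) = 4.9591 m/s²
t = √(2d/a) = √(2 × 56.76 / 4.9591) = 4.78 s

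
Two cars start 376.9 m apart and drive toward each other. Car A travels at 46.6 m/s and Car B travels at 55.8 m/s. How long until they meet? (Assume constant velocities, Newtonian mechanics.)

Combined speed: v_combined = 46.6 + 55.8 = 102.4 m/s
Time to meet: t = d/v_combined = 376.9/102.4 = 3.68 s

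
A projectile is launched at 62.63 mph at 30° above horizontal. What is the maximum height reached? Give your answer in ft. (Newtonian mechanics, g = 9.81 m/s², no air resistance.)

v₀ = 62.63 mph × 0.44704 = 27.9981 m/s
H = v₀² × sin²(θ) / (2g) = 27.9981² × sin(30°)² / (2 × 9.81) = 783.894 × 0.25 / 19.62 = 9.98846 m
H = 9.98846 m / 0.3048 = 32.77 ft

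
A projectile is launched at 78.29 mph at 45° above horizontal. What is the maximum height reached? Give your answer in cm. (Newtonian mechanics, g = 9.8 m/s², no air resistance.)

v₀ = 78.29 mph × 0.44704 = 34.9988 m/s
H = v₀² × sin²(θ) / (2g) = 34.9988² × sin(45°)² / (2 × 9.8) = 1224.92 × 0.5 / 19.6 = 31.248 m
H = 31.248 m / 0.01 = 3125 cm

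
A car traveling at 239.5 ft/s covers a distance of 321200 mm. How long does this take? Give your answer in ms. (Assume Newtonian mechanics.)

d = 321200 mm × 0.001 = 321.2 m
v = 239.5 ft/s × 0.3048 = 72.9996 m/s
t = d / v = 321.2 / 72.9996 = 4.40002 s
t = 4.40002 s / 0.001 = 4400 ms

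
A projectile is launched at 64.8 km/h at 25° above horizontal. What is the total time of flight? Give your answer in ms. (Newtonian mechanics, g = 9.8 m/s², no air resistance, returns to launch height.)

v₀ = 64.8 km/h × 0.2777777777777778 = 18.0 m/s
T = 2 × v₀ × sin(θ) / g = 2 × 18.0 × sin(25°) / 9.8 = 2 × 18.0 × 0.422618 / 9.8 = 1.55247 s
T = 1.55247 s / 0.001 = 1552 ms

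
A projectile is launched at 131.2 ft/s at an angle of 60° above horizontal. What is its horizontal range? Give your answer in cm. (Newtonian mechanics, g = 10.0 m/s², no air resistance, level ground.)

v₀ = 131.2 ft/s × 0.3048 = 39.9898 m/s
R = v₀² × sin(2θ) / g = 39.9898² × sin(2 × 60°) / 10.0 = 1599.18 × 0.866025 / 10.0 = 138.493 m
R = 138.493 m / 0.01 = 13850 cm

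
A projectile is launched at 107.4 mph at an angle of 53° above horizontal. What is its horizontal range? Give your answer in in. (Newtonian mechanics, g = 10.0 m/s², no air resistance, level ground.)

v₀ = 107.4 mph × 0.44704 = 48.0121 m/s
R = v₀² × sin(2θ) / g = 48.0121² × sin(2 × 53°) / 10.0 = 2305.16 × 0.961262 / 10.0 = 221.586 m
R = 221.586 m / 0.0254 = 8724 in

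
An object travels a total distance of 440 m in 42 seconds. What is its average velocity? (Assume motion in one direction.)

v_avg = Δd / Δt = 440 / 42 = 10.48 m/s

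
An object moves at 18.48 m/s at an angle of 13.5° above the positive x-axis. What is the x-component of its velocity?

vₓ = v cos(θ) = 18.48 × cos(13.5°) = 17.97 m/s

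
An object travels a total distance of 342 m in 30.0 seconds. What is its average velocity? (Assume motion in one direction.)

v_avg = Δd / Δt = 342 / 30.0 = 11.4 m/s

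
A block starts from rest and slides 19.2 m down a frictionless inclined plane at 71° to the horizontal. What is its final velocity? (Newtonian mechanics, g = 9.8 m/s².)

a = g sin(θ) = 9.8 × sin(71°) = 9.2661 m/s²
v = √(2ad) = √(2 × 9.2661 × 19.2) = 18.86 m/s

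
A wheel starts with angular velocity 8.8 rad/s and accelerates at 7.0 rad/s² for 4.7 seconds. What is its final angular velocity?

ω = ω₀ + αt = 8.8 + 7.0 × 4.7 = 41.7 rad/s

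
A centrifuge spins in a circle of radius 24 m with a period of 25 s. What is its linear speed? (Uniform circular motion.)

v = 2πr/T = 2π×24/25 = 6.03 m/s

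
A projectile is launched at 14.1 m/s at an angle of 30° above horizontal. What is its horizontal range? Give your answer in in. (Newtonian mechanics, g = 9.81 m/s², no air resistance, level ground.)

R = v₀² × sin(2θ) / g = 14.1² × sin(2 × 30°) / 9.81 = 198.81 × 0.866025 / 9.81 = 17.5509 m
R = 17.5509 m / 0.0254 = 691.0 in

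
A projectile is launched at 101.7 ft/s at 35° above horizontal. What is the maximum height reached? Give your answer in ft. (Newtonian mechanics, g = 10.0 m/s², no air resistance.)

v₀ = 101.7 ft/s × 0.3048 = 30.9982 m/s
H = v₀² × sin²(θ) / (2g) = 30.9982² × sin(35°)² / (2 × 10.0) = 960.888 × 0.32899 / 20.0 = 15.8061 m
H = 15.8061 m / 0.3048 = 51.86 ft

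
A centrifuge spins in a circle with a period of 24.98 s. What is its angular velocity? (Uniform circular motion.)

ω = 2π/T = 2π/24.98 = 0.2515 rad/s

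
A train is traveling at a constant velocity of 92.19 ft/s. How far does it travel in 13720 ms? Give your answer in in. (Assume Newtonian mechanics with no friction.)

v = 92.19 ft/s × 0.3048 = 28.0995 m/s
t = 13720 ms × 0.001 = 13.72 s
d = v × t = 28.0995 × 13.72 = 385.525 m
d = 385.525 m / 0.0254 = 15180 in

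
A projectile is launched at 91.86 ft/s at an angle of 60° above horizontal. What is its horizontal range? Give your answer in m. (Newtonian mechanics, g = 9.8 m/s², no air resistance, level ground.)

v₀ = 91.86 ft/s × 0.3048 = 27.9989 m/s
R = v₀² × sin(2θ) / g = 27.9989² × sin(2 × 60°) / 9.8 = 783.938 × 0.866025 / 9.8 = 69.28 m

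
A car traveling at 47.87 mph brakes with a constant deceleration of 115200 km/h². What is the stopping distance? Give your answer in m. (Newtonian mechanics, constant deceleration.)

v₀ = 47.87 mph × 0.44704 = 21.3998 m/s
a = 115200 km/h² × 7.716049382716049e-05 = 8.88889 m/s²
d = v₀² / (2a) = 21.3998² / (2 × 8.88889) = 457.951 / 17.7778 = 25.76 m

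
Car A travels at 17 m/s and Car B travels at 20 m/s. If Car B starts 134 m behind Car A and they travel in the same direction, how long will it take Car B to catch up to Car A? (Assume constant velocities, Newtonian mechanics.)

Relative speed: v_rel = 20 - 17 = 3 m/s
Time to catch: t = d₀/v_rel = 134/3 = 44.67 s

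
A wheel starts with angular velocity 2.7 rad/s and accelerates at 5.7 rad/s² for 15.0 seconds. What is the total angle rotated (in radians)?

θ = ω₀t + ½αt² = 2.7×15.0 + ½×5.7×15.0² = 681.75 rad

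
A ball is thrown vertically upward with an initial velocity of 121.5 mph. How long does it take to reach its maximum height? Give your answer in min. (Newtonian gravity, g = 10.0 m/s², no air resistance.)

v₀ = 121.5 mph × 0.44704 = 54.3154 m/s
t_up = v₀ / g = 54.3154 / 10.0 = 5.43154 s
t_up = 5.43154 s / 60.0 = 0.09053 min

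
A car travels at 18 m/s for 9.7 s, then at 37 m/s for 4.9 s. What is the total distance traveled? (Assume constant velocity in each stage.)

d₁ = v₁t₁ = 18 × 9.7 = 174.6 m
d₂ = v₂t₂ = 37 × 4.9 = 181.3 m
d_total = 174.6 + 181.3 = 355.9 m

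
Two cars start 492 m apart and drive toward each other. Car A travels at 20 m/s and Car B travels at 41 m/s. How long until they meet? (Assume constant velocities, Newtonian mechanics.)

Combined speed: v_combined = 20 + 41 = 61 m/s
Time to meet: t = d/v_combined = 492/61 = 8.07 s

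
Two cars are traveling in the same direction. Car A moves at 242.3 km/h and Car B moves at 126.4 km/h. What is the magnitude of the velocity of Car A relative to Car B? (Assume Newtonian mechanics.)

v_rel = |v_A - v_B| = |242.3 - 126.4| = 115.9 km/h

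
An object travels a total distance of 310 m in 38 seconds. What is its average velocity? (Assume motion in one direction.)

v_avg = Δd / Δt = 310 / 38 = 8.16 m/s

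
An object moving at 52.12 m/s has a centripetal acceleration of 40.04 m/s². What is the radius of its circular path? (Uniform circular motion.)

r = v²/a_c = 52.12²/40.04 = 67.84 m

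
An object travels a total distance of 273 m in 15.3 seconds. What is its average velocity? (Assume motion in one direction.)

v_avg = Δd / Δt = 273 / 15.3 = 17.84 m/s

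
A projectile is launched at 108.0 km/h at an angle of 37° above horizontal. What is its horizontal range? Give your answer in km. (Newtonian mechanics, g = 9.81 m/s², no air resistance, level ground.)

v₀ = 108.0 km/h × 0.2777777777777778 = 30.0 m/s
R = v₀² × sin(2θ) / g = 30.0² × sin(2 × 37°) / 9.81 = 900.0 × 0.961262 / 9.81 = 88.1892 m
R = 88.1892 m / 1000.0 = 0.08819 km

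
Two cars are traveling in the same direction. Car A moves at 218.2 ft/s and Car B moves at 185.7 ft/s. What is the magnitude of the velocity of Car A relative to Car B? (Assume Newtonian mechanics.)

v_rel = |v_A - v_B| = |218.2 - 185.7| = 32.5 ft/s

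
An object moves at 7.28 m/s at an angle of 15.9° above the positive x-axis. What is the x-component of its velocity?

vₓ = v cos(θ) = 7.28 × cos(15.9°) = 7.0 m/s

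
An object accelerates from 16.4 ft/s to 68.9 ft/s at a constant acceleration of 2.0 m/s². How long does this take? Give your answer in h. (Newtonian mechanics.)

v₀ = 16.4 ft/s × 0.3048 = 4.99872 m/s
v = 68.9 ft/s × 0.3048 = 21.0007 m/s
t = (v - v₀) / a = (21.0007 - 4.99872) / 2.0 = 8.00099 s
t = 8.00099 s / 3600.0 = 0.002222 h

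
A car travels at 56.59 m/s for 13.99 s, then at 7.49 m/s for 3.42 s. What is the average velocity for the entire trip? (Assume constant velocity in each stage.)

d₁ = v₁t₁ = 56.59 × 13.99 = 791.6941 m
d₂ = v₂t₂ = 7.49 × 3.42 = 25.6158 m
d_total = 817.3099 m, t_total = 17.41 s
v_avg = d_total/t_total = 817.3099/17.41 = 46.94 m/s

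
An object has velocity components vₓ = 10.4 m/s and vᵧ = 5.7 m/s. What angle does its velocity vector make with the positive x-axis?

θ = arctan(vᵧ/vₓ) = arctan(5.7/10.4) = 28.73°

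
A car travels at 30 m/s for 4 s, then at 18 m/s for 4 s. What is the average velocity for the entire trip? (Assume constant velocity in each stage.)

d₁ = v₁t₁ = 30 × 4 = 120 m
d₂ = v₂t₂ = 18 × 4 = 72 m
d_total = 192 m, t_total = 8 s
v_avg = d_total/t_total = 192/8 = 24.0 m/s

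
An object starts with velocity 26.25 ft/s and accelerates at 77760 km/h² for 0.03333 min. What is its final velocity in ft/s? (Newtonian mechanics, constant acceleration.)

v₀ = 26.25 ft/s × 0.3048 = 8.001 m/s
a = 77760 km/h² × 7.716049382716049e-05 = 6.0 m/s²
t = 0.03333 min × 60.0 = 1.9998 s
v = v₀ + a × t = 8.001 + 6.0 × 1.9998 = 19.9998 m/s
v = 19.9998 m/s / 0.3048 = 65.62 ft/s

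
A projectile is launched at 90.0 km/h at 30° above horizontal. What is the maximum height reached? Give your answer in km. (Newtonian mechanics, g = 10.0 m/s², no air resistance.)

v₀ = 90.0 km/h × 0.2777777777777778 = 25.0 m/s
H = v₀² × sin²(θ) / (2g) = 25.0² × sin(30°)² / (2 × 10.0) = 625.0 × 0.25 / 20.0 = 7.8125 m
H = 7.8125 m / 1000.0 = 0.007812 km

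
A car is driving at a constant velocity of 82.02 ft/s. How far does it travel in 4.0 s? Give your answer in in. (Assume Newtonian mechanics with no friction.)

v = 82.02 ft/s × 0.3048 = 24.9997 m/s
d = v × t = 24.9997 × 4.0 = 99.9988 m
d = 99.9988 m / 0.0254 = 3937 in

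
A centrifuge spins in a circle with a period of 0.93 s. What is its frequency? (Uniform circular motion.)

f = 1/T = 1/0.93 = 1.0753 Hz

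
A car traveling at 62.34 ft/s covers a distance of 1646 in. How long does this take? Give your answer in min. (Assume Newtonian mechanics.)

d = 1646 in × 0.0254 = 41.8084 m
v = 62.34 ft/s × 0.3048 = 19.0012 m/s
t = d / v = 41.8084 / 19.0012 = 2.2003 s
t = 2.2003 s / 60.0 = 0.03667 min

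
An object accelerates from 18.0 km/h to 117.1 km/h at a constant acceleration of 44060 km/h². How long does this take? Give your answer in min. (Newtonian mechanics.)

v₀ = 18.0 km/h × 0.2777777777777778 = 5.0 m/s
v = 117.1 km/h × 0.2777777777777778 = 32.5278 m/s
a = 44060 km/h² × 7.716049382716049e-05 = 3.39969 m/s²
t = (v - v₀) / a = (32.5278 - 5.0) / 3.39969 = 8.09715 s
t = 8.09715 s / 60.0 = 0.135 min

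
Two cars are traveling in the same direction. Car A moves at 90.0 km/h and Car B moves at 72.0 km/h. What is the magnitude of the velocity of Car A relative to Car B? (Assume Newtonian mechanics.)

v_rel = |v_A - v_B| = |90.0 - 72.0| = 18.0 km/h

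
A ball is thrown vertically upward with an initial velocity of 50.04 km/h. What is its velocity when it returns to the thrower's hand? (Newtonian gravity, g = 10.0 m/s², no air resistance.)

By conservation of energy (no air resistance), the ball returns to the throw height with the same speed as launch, but directed downward.
|v_ground| = v₀ = 50.04 km/h
v_ground = 50.04 km/h (downward)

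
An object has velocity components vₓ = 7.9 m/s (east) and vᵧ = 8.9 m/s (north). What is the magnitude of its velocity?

|v| = √(vₓ² + vᵧ²) = √(7.9² + 8.9²) = √(141.62) = 11.9 m/s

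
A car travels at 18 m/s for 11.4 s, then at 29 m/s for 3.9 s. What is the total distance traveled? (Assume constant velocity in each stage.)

d₁ = v₁t₁ = 18 × 11.4 = 205.2 m
d₂ = v₂t₂ = 29 × 3.9 = 113.1 m
d_total = 205.2 + 113.1 = 318.3 m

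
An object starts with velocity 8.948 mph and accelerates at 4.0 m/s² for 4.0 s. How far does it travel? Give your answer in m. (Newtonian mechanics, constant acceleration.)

v₀ = 8.948 mph × 0.44704 = 4.00011 m/s
d = v₀ × t + ½ × a × t² = 4.00011 × 4.0 + 0.5 × 4.0 × 4.0² = 48.0 m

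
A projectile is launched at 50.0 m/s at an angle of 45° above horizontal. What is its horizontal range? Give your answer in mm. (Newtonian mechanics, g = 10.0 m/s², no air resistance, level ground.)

R = v₀² × sin(2θ) / g = 50.0² × sin(2 × 45°) / 10.0 = 2500.0 × 1.0 / 10.0 = 250.0 m
R = 250.0 m / 0.001 = 250000 mm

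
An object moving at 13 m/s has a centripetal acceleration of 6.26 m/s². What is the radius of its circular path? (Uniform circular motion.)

r = v²/a_c = 13²/6.26 = 27.0 m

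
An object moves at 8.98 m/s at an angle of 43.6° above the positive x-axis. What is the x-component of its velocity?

vₓ = v cos(θ) = 8.98 × cos(43.6°) = 6.5 m/s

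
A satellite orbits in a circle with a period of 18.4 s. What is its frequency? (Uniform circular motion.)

f = 1/T = 1/18.4 = 0.0543 Hz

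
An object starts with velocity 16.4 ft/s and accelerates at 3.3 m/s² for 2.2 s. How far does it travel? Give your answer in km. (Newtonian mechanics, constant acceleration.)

v₀ = 16.4 ft/s × 0.3048 = 4.99872 m/s
d = v₀ × t + ½ × a × t² = 4.99872 × 2.2 + 0.5 × 3.3 × 2.2² = 18.9832 m
d = 18.9832 m / 1000.0 = 0.01898 km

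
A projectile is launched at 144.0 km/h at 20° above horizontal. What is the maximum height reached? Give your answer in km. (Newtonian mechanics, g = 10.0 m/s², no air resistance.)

v₀ = 144.0 km/h × 0.2777777777777778 = 40.0 m/s
H = v₀² × sin²(θ) / (2g) = 40.0² × sin(20°)² / (2 × 10.0) = 1600.0 × 0.116978 / 20.0 = 9.35824 m
H = 9.35824 m / 1000.0 = 0.009358 km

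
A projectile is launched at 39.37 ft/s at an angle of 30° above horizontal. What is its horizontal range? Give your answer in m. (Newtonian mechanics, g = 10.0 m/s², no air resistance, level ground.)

v₀ = 39.37 ft/s × 0.3048 = 12.0 m/s
R = v₀² × sin(2θ) / g = 12.0² × sin(2 × 30°) / 10.0 = 144.0 × 0.866025 / 10.0 = 12.47 m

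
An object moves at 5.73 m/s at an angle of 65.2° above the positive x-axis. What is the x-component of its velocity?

vₓ = v cos(θ) = 5.73 × cos(65.2°) = 2.4 m/s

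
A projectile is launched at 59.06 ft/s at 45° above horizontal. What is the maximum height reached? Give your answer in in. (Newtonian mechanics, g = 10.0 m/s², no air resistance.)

v₀ = 59.06 ft/s × 0.3048 = 18.0015 m/s
H = v₀² × sin²(θ) / (2g) = 18.0015² × sin(45°)² / (2 × 10.0) = 324.054 × 0.5 / 20.0 = 8.10135 m
H = 8.10135 m / 0.0254 = 319.0 in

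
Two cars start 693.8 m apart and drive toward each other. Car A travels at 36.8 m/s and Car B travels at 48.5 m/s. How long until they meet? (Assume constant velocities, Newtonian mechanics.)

Combined speed: v_combined = 36.8 + 48.5 = 85.3 m/s
Time to meet: t = d/v_combined = 693.8/85.3 = 8.13 s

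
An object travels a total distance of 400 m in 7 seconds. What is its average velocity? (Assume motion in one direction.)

v_avg = Δd / Δt = 400 / 7 = 57.14 m/s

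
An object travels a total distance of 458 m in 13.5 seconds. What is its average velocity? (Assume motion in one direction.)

v_avg = Δd / Δt = 458 / 13.5 = 33.93 m/s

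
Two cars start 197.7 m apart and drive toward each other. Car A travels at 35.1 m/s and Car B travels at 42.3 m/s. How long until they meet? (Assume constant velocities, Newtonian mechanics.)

Combined speed: v_combined = 35.1 + 42.3 = 77.4 m/s
Time to meet: t = d/v_combined = 197.7/77.4 = 2.55 s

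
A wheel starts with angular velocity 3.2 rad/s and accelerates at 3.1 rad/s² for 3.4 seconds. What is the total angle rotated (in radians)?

θ = ω₀t + ½αt² = 3.2×3.4 + ½×3.1×3.4² = 28.8 rad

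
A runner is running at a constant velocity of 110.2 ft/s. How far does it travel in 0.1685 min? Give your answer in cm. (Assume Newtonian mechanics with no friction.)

v = 110.2 ft/s × 0.3048 = 33.589 m/s
t = 0.1685 min × 60.0 = 10.11 s
d = v × t = 33.589 × 10.11 = 339.585 m
d = 339.585 m / 0.01 = 33960 cm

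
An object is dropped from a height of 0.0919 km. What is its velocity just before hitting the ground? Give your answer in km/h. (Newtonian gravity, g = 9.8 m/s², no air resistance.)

h = 0.0919 km × 1000.0 = 91.9 m
v = √(2gh) = √(2 × 9.8 × 91.9) = 42.441 m/s
v = 42.441 m/s / 0.2777777777777778 = 152.8 km/h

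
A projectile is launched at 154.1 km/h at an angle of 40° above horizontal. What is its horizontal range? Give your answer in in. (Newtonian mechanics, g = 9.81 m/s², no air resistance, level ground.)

v₀ = 154.1 km/h × 0.2777777777777778 = 42.8056 m/s
R = v₀² × sin(2θ) / g = 42.8056² × sin(2 × 40°) / 9.81 = 1832.32 × 0.984808 / 9.81 = 183.943 m
R = 183.943 m / 0.0254 = 7242 in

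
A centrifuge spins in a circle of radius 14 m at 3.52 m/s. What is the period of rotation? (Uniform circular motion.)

T = 2πr/v = 2π×14/3.52 = 24.99 s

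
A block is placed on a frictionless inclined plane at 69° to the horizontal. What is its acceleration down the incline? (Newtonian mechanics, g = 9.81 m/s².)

a = g sin(θ) = 9.81 × sin(69°) = 9.81 × 0.9336 = 9.16 m/s²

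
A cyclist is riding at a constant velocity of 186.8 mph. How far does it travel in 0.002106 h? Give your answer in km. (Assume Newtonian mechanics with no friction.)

v = 186.8 mph × 0.44704 = 83.5071 m/s
t = 0.002106 h × 3600.0 = 7.5816 s
d = v × t = 83.5071 × 7.5816 = 633.117 m
d = 633.117 m / 1000.0 = 0.6331 km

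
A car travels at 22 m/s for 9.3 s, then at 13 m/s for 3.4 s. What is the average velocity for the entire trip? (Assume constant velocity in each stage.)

d₁ = v₁t₁ = 22 × 9.3 = 204.6 m
d₂ = v₂t₂ = 13 × 3.4 = 44.2 m
d_total = 248.8 m, t_total = 12.7 s
v_avg = d_total/t_total = 248.8/12.7 = 19.59 m/s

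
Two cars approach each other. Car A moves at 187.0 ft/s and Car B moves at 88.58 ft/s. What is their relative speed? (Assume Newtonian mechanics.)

v_rel = v_A + v_B = 187.0 + 88.58 = 275.58 ft/s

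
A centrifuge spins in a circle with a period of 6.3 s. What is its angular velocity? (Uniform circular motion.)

ω = 2π/T = 2π/6.3 = 0.9973 rad/s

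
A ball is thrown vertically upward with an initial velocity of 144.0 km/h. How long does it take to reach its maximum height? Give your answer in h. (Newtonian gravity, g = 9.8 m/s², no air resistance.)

v₀ = 144.0 km/h × 0.2777777777777778 = 40.0 m/s
t_up = v₀ / g = 40.0 / 9.8 = 4.08163 s
t_up = 4.08163 s / 3600.0 = 0.001134 h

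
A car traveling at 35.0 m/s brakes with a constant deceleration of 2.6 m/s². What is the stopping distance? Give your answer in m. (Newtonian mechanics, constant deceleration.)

d = v₀² / (2a) = 35.0² / (2 × 2.6) = 1225.0 / 5.2 = 235.6 m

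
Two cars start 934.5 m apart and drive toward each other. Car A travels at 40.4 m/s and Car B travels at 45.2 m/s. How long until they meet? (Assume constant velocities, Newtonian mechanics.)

Combined speed: v_combined = 40.4 + 45.2 = 85.6 m/s
Time to meet: t = d/v_combined = 934.5/85.6 = 10.92 s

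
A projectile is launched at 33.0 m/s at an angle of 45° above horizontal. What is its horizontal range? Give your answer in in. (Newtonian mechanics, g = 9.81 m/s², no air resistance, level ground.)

R = v₀² × sin(2θ) / g = 33.0² × sin(2 × 45°) / 9.81 = 1089.0 × 1.0 / 9.81 = 111.009 m
R = 111.009 m / 0.0254 = 4370 in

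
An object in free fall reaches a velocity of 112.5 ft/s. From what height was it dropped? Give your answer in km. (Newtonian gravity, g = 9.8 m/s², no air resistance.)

v = 112.5 ft/s × 0.3048 = 34.29 m/s
h = v² / (2g) = 34.29² / (2 × 9.8) = 59.99 m
h = 59.99 m / 1000.0 = 0.05999 km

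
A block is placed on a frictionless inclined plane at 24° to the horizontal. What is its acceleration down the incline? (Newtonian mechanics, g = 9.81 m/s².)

a = g sin(θ) = 9.81 × sin(24°) = 9.81 × 0.4067 = 3.99 m/s²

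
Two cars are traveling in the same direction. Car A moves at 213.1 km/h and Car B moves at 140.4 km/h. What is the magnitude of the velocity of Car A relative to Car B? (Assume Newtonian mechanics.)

v_rel = |v_A - v_B| = |213.1 - 140.4| = 72.7 km/h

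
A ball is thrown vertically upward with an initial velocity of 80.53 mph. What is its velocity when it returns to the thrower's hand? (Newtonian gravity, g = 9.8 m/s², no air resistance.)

By conservation of energy (no air resistance), the ball returns to the throw height with the same speed as launch, but directed downward.
|v_ground| = v₀ = 80.53 mph
v_ground = 80.53 mph (downward)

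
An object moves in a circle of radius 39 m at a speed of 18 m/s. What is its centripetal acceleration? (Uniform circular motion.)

a_c = v²/r = 18²/39 = 324/39 = 8.31 m/s²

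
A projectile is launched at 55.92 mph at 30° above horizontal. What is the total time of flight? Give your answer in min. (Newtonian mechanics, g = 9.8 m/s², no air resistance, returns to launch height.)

v₀ = 55.92 mph × 0.44704 = 24.9985 m/s
T = 2 × v₀ × sin(θ) / g = 2 × 24.9985 × sin(30°) / 9.8 = 2 × 24.9985 × 0.5 / 9.8 = 2.55087 s
T = 2.55087 s / 60.0 = 0.04251 min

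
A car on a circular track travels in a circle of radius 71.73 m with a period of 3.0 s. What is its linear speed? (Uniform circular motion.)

v = 2πr/T = 2π×71.73/3.0 = 150.23 m/s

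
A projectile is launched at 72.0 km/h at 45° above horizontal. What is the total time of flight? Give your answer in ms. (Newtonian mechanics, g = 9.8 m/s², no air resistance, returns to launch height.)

v₀ = 72.0 km/h × 0.2777777777777778 = 20.0 m/s
T = 2 × v₀ × sin(θ) / g = 2 × 20.0 × sin(45°) / 9.8 = 2 × 20.0 × 0.707107 / 9.8 = 2.88615 s
T = 2.88615 s / 0.001 = 2886 ms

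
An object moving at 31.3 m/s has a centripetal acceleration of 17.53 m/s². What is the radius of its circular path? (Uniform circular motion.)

r = v²/a_c = 31.3²/17.53 = 55.89 m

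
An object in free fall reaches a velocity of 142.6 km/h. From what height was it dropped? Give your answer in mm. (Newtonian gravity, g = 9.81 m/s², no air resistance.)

v = 142.6 km/h × 0.2777777777777778 = 39.6111 m/s
h = v² / (2g) = 39.6111² / (2 × 9.81) = 79.9714 m
h = 79.9714 m / 0.001 = 79970 mm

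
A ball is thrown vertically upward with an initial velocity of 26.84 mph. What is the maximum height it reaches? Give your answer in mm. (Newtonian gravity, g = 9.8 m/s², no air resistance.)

v₀ = 26.84 mph × 0.44704 = 11.9986 m/s
h_max = v₀² / (2g) = 11.9986² / (2 × 9.8) = 143.966 / 19.6 = 7.3452 m
h_max = 7.3452 m / 0.001 = 7345 mm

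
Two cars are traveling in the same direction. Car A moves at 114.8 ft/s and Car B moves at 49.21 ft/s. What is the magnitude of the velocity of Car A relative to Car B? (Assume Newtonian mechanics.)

v_rel = |v_A - v_B| = |114.8 - 49.21| = 65.59 ft/s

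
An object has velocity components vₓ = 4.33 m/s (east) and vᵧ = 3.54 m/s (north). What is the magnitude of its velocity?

|v| = √(vₓ² + vᵧ²) = √(4.33² + 3.54²) = √(31.2805) = 5.59 m/s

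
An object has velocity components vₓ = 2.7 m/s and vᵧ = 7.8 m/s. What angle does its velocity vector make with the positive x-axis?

θ = arctan(vᵧ/vₓ) = arctan(7.8/2.7) = 70.91°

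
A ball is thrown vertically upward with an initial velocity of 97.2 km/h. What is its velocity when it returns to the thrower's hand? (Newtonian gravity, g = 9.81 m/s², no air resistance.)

By conservation of energy (no air resistance), the ball returns to the throw height with the same speed as launch, but directed downward.
|v_ground| = v₀ = 97.2 km/h
v_ground = 97.2 km/h (downward)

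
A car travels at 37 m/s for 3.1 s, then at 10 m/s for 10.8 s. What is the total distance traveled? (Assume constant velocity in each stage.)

d₁ = v₁t₁ = 37 × 3.1 = 114.7 m
d₂ = v₂t₂ = 10 × 10.8 = 108.0 m
d_total = 114.7 + 108.0 = 222.7 m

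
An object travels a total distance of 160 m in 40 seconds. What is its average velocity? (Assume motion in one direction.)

v_avg = Δd / Δt = 160 / 40 = 4.0 m/s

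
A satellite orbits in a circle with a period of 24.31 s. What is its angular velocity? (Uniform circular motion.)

ω = 2π/T = 2π/24.31 = 0.2585 rad/s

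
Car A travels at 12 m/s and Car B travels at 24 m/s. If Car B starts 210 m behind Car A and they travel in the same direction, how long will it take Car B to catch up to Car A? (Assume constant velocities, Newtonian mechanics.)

Relative speed: v_rel = 24 - 12 = 12 m/s
Time to catch: t = d₀/v_rel = 210/12 = 17.5 s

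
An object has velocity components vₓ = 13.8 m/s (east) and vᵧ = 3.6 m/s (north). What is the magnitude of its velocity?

|v| = √(vₓ² + vᵧ²) = √(13.8² + 3.6²) = √(203.4) = 14.26 m/s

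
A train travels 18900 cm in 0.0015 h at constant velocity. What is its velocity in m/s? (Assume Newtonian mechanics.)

d = 18900 cm × 0.01 = 189.0 m
t = 0.0015 h × 3600.0 = 5.4 s
v = d / t = 189.0 / 5.4 = 35.0 m/s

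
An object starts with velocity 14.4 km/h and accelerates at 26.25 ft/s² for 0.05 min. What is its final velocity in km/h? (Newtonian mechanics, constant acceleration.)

v₀ = 14.4 km/h × 0.2777777777777778 = 4.0 m/s
a = 26.25 ft/s² × 0.3048 = 8.001 m/s²
t = 0.05 min × 60.0 = 3.0 s
v = v₀ + a × t = 4.0 + 8.001 × 3.0 = 28.003 m/s
v = 28.003 m/s / 0.2777777777777778 = 100.8 km/h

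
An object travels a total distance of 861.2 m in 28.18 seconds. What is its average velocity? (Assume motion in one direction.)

v_avg = Δd / Δt = 861.2 / 28.18 = 30.56 m/s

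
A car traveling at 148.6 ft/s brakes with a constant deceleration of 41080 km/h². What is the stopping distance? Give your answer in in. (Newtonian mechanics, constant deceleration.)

v₀ = 148.6 ft/s × 0.3048 = 45.2933 m/s
a = 41080 km/h² × 7.716049382716049e-05 = 3.16975 m/s²
d = v₀² / (2a) = 45.2933² / (2 × 3.16975) = 2051.48 / 6.3395 = 323.603 m
d = 323.603 m / 0.0254 = 12740 in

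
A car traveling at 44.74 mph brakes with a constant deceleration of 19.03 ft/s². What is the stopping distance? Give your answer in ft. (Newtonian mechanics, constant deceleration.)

v₀ = 44.74 mph × 0.44704 = 20.0006 m/s
a = 19.03 ft/s² × 0.3048 = 5.80034 m/s²
d = v₀² / (2a) = 20.0006² / (2 × 5.80034) = 400.024 / 11.6007 = 34.4827 m
d = 34.4827 m / 0.3048 = 113.1 ft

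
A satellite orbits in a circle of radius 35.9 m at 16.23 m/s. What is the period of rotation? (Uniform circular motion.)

T = 2πr/v = 2π×35.9/16.23 = 13.9 s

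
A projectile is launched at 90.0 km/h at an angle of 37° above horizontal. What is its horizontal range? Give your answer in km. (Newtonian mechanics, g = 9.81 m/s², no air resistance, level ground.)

v₀ = 90.0 km/h × 0.2777777777777778 = 25.0 m/s
R = v₀² × sin(2θ) / g = 25.0² × sin(2 × 37°) / 9.81 = 625.0 × 0.961262 / 9.81 = 61.2425 m
R = 61.2425 m / 1000.0 = 0.06124 km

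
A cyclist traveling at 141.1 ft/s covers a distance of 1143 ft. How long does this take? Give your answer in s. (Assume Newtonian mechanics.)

d = 1143 ft × 0.3048 = 348.386 m
v = 141.1 ft/s × 0.3048 = 43.0073 m/s
t = d / v = 348.386 / 43.0073 = 8.101 s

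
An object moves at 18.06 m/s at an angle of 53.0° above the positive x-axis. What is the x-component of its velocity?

vₓ = v cos(θ) = 18.06 × cos(53.0°) = 10.87 m/s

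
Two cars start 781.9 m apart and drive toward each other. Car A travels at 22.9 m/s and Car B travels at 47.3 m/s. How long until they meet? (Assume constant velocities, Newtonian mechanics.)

Combined speed: v_combined = 22.9 + 47.3 = 70.2 m/s
Time to meet: t = d/v_combined = 781.9/70.2 = 11.14 s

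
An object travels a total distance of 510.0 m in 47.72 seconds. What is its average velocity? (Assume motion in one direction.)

v_avg = Δd / Δt = 510.0 / 47.72 = 10.69 m/s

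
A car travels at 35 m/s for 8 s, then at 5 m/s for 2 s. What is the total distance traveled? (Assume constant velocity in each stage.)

d₁ = v₁t₁ = 35 × 8 = 280 m
d₂ = v₂t₂ = 5 × 2 = 10 m
d_total = 280 + 10 = 290 m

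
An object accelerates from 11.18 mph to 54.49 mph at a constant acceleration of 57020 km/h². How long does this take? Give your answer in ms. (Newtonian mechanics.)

v₀ = 11.18 mph × 0.44704 = 4.99791 m/s
v = 54.49 mph × 0.44704 = 24.3592 m/s
a = 57020 km/h² × 7.716049382716049e-05 = 4.39969 m/s²
t = (v - v₀) / a = (24.3592 - 4.99791) / 4.39969 = 4.4006 s
t = 4.4006 s / 0.001 = 4401 ms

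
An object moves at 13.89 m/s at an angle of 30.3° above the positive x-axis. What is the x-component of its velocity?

vₓ = v cos(θ) = 13.89 × cos(30.3°) = 11.99 m/s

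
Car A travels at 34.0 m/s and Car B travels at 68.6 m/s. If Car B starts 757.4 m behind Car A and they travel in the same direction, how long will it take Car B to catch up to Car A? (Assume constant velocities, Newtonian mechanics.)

Relative speed: v_rel = 68.6 - 34.0 = 34.6 m/s
Time to catch: t = d₀/v_rel = 757.4/34.6 = 21.89 s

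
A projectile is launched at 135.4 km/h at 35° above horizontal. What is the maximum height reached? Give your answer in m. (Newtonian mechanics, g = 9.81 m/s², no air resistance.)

v₀ = 135.4 km/h × 0.2777777777777778 = 37.6111 m/s
H = v₀² × sin²(θ) / (2g) = 37.6111² × sin(35°)² / (2 × 9.81) = 1414.59 × 0.32899 / 19.62 = 23.72 m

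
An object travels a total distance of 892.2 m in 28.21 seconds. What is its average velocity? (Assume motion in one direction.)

v_avg = Δd / Δt = 892.2 / 28.21 = 31.63 m/s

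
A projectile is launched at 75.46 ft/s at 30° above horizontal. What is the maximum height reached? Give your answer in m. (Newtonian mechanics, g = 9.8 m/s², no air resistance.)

v₀ = 75.46 ft/s × 0.3048 = 23.0002 m/s
H = v₀² × sin²(θ) / (2g) = 23.0002² × sin(30°)² / (2 × 9.8) = 529.009 × 0.25 / 19.6 = 6.748 m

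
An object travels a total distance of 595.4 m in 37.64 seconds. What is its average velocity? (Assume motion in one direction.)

v_avg = Δd / Δt = 595.4 / 37.64 = 15.82 m/s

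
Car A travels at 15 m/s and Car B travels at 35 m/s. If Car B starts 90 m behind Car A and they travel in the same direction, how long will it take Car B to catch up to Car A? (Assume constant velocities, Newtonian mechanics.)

Relative speed: v_rel = 35 - 15 = 20 m/s
Time to catch: t = d₀/v_rel = 90/20 = 4.5 s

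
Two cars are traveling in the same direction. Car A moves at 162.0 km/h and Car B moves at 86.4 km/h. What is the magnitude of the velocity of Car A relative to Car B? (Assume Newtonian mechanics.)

v_rel = |v_A - v_B| = |162.0 - 86.4| = 75.6 km/h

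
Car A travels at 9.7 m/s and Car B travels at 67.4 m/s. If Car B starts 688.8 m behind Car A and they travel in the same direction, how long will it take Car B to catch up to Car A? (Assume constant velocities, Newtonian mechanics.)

Relative speed: v_rel = 67.4 - 9.7 = 57.7 m/s
Time to catch: t = d₀/v_rel = 688.8/57.7 = 11.94 s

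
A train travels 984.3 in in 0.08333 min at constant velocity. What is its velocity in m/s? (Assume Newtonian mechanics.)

d = 984.3 in × 0.0254 = 25.0012 m
t = 0.08333 min × 60.0 = 4.9998 s
v = d / t = 25.0012 / 4.9998 = 5.0 m/s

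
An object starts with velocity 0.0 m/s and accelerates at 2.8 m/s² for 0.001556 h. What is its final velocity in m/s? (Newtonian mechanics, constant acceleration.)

t = 0.001556 h × 3600.0 = 5.6016 s
v = v₀ + a × t = 0.0 + 2.8 × 5.6016 = 15.68 m/s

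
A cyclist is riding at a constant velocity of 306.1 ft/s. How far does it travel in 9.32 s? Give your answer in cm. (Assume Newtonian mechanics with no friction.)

v = 306.1 ft/s × 0.3048 = 93.2993 m/s
d = v × t = 93.2993 × 9.32 = 869.549 m
d = 869.549 m / 0.01 = 86950 cm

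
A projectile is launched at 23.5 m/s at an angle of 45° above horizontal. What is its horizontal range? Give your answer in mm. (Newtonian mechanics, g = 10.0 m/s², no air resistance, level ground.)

R = v₀² × sin(2θ) / g = 23.5² × sin(2 × 45°) / 10.0 = 552.25 × 1.0 / 10.0 = 55.225 m
R = 55.225 m / 0.001 = 55220 mm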